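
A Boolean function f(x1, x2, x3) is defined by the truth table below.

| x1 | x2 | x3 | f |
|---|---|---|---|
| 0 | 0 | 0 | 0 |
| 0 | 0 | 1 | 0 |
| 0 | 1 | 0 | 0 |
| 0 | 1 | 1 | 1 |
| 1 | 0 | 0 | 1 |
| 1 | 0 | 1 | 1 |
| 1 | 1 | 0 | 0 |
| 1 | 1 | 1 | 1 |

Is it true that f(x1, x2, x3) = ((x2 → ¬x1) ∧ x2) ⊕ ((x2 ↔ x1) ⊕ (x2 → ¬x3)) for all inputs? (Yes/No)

Test each input against both f and the formula:
  x1=0, x2=0, x3=0: formula gives 0, f = 0 ✓
  x1=0, x2=0, x3=1: formula gives 0, f = 0 ✓
  x1=0, x2=1, x3=0: formula gives 0, f = 0 ✓
  x1=0, x2=1, x3=1: formula gives 1, f = 1 ✓
  x1=1, x2=0, x3=0: formula gives 1, f = 1 ✓
  …and likewise for the remaining 3 rows.
No disagreement on any input; they are logically equivalent.

Yes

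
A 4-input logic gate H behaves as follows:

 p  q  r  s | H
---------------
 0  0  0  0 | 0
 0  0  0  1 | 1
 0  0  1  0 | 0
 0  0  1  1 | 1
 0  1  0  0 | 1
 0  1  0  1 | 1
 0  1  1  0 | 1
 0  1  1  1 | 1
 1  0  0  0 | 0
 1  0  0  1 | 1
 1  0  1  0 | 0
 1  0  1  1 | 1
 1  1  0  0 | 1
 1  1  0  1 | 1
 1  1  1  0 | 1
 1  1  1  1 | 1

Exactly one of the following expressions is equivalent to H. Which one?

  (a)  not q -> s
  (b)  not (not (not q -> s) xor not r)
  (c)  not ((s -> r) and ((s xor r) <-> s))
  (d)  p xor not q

a

(b): at (0,0,0,0) it gives 1, but H = 0 — eliminated.
(c): at (0,0,1,0) it gives 1, but H = 0 — eliminated.
(d): at (0,0,0,0) it gives 1, but H = 0 — eliminated.
That leaves (a). Evaluating it on every row reproduces the table of H exactly.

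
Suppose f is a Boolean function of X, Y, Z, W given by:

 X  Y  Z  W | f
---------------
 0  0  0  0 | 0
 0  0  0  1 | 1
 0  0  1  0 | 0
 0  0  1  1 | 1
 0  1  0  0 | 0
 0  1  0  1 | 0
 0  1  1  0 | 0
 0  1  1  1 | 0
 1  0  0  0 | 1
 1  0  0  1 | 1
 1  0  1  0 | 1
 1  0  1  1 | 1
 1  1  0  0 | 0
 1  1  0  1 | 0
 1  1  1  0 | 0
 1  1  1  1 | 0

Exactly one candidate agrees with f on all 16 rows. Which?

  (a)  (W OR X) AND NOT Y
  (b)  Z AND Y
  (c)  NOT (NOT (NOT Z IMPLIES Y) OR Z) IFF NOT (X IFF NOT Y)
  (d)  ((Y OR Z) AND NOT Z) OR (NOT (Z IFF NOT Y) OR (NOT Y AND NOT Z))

(b) fails at (0,0,0,1): the formula yields 0, f is 1.
(c) fails at (0,0,0,1): the formula yields 0, f is 1.
(d) fails at (0,0,0,0): the formula yields 1, f is 0.
Only (a) survives; checking it on all 16 rows confirms it matches f.

a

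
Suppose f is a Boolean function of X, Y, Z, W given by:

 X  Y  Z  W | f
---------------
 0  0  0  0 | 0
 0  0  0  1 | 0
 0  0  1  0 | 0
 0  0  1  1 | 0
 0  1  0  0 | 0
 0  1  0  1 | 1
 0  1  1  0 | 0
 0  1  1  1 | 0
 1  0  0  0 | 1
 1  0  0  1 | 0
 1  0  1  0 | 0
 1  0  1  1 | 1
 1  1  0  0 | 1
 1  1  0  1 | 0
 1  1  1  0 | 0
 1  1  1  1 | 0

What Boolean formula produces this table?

The 1-rows are (0,1,0,1), (1,0,0,0), (1,0,1,1), (1,1,0,0). Each contributes one minterm — ¬X·Y·¬Z·W; X·¬Y·¬Z·¬W; X·¬Y·Z·W; X·Y·¬Z·¬W — and their disjunction is a sum-of-products form of f.

f(X, Y, Z, W) = (((((¬X ∧ Y) ∧ ¬Z) ∧ W) ∨ (((X ∧ ¬Y) ∧ ¬Z) ∧ ¬W)) ∨ (((X ∧ ¬Y) ∧ Z) ∧ W)) ∨ (((X ∧ Y) ∧ ¬Z) ∧ ¬W)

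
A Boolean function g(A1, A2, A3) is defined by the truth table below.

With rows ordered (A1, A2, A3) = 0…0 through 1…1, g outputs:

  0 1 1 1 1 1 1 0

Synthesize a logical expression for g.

g(A1, A2, A3) = (((A1' · A2') · A3') + ((A1 · A2) · A3))'

g is 0 on only 2 rows — (0,0,0), (1,1,1). Writing each as a minterm (¬A1·¬A2·¬A3, A1·A2·A3) and OR-ing them characterizes exactly where g=0, so g is the negation of that disjunction.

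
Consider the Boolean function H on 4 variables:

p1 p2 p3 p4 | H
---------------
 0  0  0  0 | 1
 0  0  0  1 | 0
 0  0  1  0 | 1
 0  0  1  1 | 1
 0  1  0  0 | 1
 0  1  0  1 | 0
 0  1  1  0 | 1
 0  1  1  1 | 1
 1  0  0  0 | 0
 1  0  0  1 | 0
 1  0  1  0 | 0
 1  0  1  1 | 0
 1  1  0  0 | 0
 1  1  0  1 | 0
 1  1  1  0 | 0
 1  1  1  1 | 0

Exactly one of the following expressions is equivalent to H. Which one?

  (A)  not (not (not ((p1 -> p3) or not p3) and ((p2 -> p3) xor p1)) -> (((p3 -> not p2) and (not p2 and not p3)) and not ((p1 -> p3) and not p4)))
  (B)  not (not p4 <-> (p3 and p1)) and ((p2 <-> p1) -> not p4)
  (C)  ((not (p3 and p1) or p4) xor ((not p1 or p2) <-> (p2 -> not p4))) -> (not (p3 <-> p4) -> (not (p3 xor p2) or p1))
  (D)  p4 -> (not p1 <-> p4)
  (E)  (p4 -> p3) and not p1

(A) disagrees with H on (0,1,0,1) (formula → 1, table → 0); rule it out.
(B) disagrees with H on (0,0,1,1) (formula → 0, table → 1); rule it out.
(C) disagrees with H on (0,0,0,1) (formula → 1, table → 0); rule it out.
(D) disagrees with H on (0,0,0,1) (formula → 1, table → 0); rule it out.
That leaves (E). Evaluating it on every row reproduces the table of H exactly.

E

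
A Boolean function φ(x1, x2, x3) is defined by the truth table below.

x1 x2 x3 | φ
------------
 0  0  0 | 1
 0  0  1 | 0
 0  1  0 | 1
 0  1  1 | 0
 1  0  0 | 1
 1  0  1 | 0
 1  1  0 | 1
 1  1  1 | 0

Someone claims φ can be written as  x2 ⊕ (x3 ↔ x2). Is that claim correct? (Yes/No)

Yes

Evaluate x2 ⊕ (x3 ↔ x2) on each row and compare to φ:
  x1=0, x2=0, x3=0: formula gives 1, φ = 1 ✓
  x1=0, x2=0, x3=1: formula gives 0, φ = 0 ✓
  x1=0, x2=1, x3=0: formula gives 1, φ = 1 ✓
  x1=0, x2=1, x3=1: formula gives 0, φ = 0 ✓
  x1=1, x2=0, x3=0: formula gives 1, φ = 1 ✓
  …and likewise for the remaining 3 rows.
Every row agrees, so the formula is equivalent.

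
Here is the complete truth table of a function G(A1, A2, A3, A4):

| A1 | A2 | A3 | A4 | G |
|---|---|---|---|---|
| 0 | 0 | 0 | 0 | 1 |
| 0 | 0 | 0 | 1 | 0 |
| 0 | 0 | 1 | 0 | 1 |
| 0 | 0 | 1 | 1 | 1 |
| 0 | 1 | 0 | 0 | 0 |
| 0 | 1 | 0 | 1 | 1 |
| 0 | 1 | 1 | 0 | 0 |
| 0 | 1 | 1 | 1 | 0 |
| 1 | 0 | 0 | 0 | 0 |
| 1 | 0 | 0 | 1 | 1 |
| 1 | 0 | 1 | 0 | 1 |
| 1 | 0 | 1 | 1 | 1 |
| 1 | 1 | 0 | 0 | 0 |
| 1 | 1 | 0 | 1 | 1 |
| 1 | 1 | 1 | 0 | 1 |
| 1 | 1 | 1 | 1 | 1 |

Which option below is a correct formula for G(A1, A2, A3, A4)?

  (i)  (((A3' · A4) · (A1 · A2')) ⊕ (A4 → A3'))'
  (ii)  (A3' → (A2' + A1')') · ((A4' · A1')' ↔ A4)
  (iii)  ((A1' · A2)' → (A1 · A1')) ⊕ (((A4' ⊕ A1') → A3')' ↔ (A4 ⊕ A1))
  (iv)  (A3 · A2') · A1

iii

(i) disagrees with G on (0,0,0,0) (formula → 0, table → 1); rule it out.
(ii) disagrees with G on (0,0,0,0) (formula → 0, table → 1); rule it out.
(iv) disagrees with G on (0,0,0,0) (formula → 0, table → 1); rule it out.
That leaves (iii). Evaluating it on every row reproduces the table of G exactly.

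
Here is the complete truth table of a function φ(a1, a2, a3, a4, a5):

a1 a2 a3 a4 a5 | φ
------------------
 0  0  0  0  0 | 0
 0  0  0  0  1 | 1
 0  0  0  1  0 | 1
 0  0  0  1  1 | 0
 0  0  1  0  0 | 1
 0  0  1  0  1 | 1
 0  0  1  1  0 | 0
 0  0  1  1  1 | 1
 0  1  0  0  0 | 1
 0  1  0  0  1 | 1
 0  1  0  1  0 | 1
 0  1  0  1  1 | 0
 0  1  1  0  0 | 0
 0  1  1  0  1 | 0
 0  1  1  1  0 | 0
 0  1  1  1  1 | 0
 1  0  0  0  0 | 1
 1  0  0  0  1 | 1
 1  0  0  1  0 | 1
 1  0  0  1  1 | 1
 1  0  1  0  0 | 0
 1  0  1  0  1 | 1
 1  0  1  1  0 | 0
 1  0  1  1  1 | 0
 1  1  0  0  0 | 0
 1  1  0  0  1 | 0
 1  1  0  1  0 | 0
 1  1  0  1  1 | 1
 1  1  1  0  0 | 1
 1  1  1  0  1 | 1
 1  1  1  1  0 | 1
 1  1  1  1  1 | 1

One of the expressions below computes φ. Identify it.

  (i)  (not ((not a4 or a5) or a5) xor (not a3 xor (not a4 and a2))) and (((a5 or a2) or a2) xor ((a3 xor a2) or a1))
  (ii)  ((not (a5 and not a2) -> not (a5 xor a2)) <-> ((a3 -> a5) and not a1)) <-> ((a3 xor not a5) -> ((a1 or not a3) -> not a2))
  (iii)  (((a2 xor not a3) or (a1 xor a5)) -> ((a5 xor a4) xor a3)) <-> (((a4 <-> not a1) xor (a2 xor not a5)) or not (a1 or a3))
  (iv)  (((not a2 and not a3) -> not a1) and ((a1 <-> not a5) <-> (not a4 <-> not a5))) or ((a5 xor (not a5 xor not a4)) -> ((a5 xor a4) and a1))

(i): at (0,0,0,1,0) it gives 0, but φ = 1 — eliminated.
(ii): at (0,0,0,0,0) it gives 1, but φ = 0 — eliminated.
(iv): at (0,0,0,0,0) it gives 1, but φ = 0 — eliminated.
(iii) is the remaining candidate, and it agrees with φ on all 32 inputs.

iii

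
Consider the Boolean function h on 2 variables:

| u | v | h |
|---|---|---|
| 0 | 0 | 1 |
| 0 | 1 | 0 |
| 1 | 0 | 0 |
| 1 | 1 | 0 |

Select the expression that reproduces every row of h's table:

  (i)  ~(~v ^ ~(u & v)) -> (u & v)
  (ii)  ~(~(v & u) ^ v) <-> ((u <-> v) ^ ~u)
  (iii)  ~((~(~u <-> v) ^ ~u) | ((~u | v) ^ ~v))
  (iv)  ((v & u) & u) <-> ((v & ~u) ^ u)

(i) disagrees with h on (0,0) (formula → 0, table → 1); rule it out.
(ii) disagrees with h on (0,1) (formula → 1, table → 0); rule it out.
(iv) disagrees with h on (1,1) (formula → 1, table → 0); rule it out.
That leaves (iii). Evaluating it on every row reproduces the table of h exactly.

iii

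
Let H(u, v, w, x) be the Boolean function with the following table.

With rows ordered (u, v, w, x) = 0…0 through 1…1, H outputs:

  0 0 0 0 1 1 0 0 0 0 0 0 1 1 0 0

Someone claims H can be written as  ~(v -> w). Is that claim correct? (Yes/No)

Evaluate ~(v -> w) on each row and compare to H:
  u=0, v=0, w=0, x=0: formula gives 0, H = 0 ✓
  u=0, v=0, w=0, x=1: formula gives 0, H = 0 ✓
  u=0, v=0, w=1, x=0: formula gives 0, H = 0 ✓
  u=0, v=0, w=1, x=1: formula gives 0, H = 0 ✓
  …and likewise for the remaining 12 rows.
No disagreement on any input; they are logically equivalent.

Yes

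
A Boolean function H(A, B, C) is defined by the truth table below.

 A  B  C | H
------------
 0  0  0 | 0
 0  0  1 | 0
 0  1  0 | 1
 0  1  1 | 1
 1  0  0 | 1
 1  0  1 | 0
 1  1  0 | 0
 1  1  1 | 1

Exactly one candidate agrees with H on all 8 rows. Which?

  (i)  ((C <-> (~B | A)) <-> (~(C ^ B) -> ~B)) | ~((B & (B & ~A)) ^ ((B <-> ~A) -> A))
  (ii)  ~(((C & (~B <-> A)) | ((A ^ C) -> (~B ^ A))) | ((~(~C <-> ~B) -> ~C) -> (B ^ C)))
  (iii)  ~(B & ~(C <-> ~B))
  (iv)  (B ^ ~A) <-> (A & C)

iv

(i) disagrees with H on (0,0,1) (formula → 1, table → 0); rule it out.
(ii) disagrees with H on (0,1,0) (formula → 0, table → 1); rule it out.
(iii) disagrees with H on (0,0,0) (formula → 1, table → 0); rule it out.
(iv) is the remaining candidate, and it agrees with H on all 8 inputs.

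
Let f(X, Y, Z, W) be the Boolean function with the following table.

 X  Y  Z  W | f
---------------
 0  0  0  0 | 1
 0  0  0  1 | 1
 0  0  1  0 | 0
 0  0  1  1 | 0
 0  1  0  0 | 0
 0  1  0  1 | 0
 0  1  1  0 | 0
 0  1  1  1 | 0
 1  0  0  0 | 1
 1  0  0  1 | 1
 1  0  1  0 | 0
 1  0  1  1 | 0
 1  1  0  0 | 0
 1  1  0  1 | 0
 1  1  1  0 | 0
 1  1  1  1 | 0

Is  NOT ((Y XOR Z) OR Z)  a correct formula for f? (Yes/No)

Evaluate NOT ((Y XOR Z) OR Z) on each row and compare to f:
  X=0, Y=0, Z=0, W=0: formula gives 1, f = 1 ✓
  X=0, Y=0, Z=0, W=1: formula gives 1, f = 1 ✓
  X=0, Y=0, Z=1, W=0: formula gives 0, f = 0 ✓
  X=0, Y=0, Z=1, W=1: formula gives 0, f = 0 ✓
  … (the remaining 12 rows also agree.)
All 16 rows match — the expression computes f exactly.

Yes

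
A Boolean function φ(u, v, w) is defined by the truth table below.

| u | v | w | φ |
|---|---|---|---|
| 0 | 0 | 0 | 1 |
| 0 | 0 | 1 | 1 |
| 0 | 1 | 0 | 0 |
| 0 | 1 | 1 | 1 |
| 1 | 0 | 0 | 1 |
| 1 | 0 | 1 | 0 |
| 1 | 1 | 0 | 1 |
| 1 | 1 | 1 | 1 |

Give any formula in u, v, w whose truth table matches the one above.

φ(u, v, w) = not (((not u and v) and not w) or ((u and not v) and w))

φ is 0 on only 2 rows — (0,1,0), (1,0,1). Writing each as a minterm (¬u·v·¬w, u·¬v·w) and OR-ing them characterizes exactly where φ=0, so φ is the negation of that disjunction.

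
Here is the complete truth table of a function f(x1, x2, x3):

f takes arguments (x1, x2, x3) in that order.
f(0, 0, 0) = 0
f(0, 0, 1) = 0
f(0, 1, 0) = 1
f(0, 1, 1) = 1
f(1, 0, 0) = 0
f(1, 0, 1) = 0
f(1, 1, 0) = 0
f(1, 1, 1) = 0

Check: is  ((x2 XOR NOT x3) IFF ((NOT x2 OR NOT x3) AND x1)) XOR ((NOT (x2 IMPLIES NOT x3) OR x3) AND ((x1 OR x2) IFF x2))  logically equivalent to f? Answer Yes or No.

Evaluate ((x2 XOR NOT x3) IFF ((NOT x2 OR NOT x3) AND x1)) XOR ((NOT (x2 IMPLIES NOT x3) OR x3) AND ((x1 OR x2) IFF x2)) on each row and compare to f:
  x1=0, x2=0, x3=0: formula gives 0, f = 0 ✓
  x1=0, x2=0, x3=1: formula gives 0, f = 0 ✓
  x1=0, x2=1, x3=0: formula gives 1, f = 1 ✓
  x1=0, x2=1, x3=1: formula gives 1, f = 1 ✓
  x1=1, x2=0, x3=0: formula gives 1, but f = 0 ✗
A single disagreement suffices: at (1,0,0) they differ, so the formula does not compute f.

No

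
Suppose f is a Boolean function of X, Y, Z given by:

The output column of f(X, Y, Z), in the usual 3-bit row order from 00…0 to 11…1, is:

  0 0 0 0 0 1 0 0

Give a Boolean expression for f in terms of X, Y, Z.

f(X, Y, Z) = (X and not Y) and Z

f is 1 on exactly one input, (1,0,1), whose minterm is X·¬Y·Z. So f is just that conjunction.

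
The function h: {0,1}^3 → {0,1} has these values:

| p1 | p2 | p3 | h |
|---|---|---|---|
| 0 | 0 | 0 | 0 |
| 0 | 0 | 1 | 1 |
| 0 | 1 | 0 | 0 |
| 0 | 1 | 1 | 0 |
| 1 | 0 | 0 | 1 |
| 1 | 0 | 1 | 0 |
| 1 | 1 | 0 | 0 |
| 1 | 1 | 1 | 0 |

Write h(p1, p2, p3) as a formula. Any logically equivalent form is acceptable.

The 1-rows are (0,0,1), (1,0,0). Each contributes one minterm — ¬p1·¬p2·p3; p1·¬p2·¬p3 — and their disjunction is a sum-of-products form of h.

h(p1, p2, p3) = ((¬p1 ∧ ¬p2) ∧ p3) ∨ ((p1 ∧ ¬p2) ∧ ¬p3)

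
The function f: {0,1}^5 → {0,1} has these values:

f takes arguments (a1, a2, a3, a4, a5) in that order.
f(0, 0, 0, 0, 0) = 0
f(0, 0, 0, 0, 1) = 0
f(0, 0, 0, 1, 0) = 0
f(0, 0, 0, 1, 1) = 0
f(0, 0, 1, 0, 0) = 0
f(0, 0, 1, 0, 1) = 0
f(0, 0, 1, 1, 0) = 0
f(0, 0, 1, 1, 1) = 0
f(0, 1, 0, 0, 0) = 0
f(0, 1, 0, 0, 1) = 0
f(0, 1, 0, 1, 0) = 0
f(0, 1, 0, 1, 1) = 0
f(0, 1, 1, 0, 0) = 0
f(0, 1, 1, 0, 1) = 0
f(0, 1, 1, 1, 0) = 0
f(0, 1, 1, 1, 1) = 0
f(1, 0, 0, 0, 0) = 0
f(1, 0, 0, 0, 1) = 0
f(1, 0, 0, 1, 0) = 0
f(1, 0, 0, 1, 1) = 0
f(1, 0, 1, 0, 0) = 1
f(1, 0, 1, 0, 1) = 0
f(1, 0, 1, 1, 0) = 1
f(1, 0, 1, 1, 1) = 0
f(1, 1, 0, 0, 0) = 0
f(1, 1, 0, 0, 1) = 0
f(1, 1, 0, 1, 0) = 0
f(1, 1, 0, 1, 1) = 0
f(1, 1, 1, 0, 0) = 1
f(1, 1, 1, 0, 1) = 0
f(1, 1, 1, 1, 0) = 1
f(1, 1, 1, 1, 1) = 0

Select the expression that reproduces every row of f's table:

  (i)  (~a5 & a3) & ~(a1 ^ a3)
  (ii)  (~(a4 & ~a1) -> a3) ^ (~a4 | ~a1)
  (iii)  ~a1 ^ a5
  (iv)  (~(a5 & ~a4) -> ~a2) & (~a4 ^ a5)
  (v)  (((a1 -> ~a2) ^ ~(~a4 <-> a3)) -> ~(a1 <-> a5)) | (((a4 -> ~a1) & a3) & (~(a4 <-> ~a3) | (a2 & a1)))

i

(ii): at (0,0,0,0,0) it gives 1, but f = 0 — eliminated.
(iii): at (0,0,0,0,0) it gives 1, but f = 0 — eliminated.
(iv): at (0,0,0,0,0) it gives 1, but f = 0 — eliminated.
(v): at (0,0,0,0,0) it gives 1, but f = 0 — eliminated.
Only (i) survives; checking it on all 32 rows confirms it matches f.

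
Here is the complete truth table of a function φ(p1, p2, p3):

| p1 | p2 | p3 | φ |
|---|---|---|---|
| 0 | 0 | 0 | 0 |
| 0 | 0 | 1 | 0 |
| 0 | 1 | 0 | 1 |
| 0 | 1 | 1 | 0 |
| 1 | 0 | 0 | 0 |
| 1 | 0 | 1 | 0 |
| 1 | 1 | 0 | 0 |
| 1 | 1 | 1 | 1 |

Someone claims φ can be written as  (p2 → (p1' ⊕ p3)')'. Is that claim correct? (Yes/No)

Evaluate (p2 → (p1' ⊕ p3)')' on each row and compare to φ:
  p1=0, p2=0, p3=0: formula gives 0, φ = 0 ✓
  p1=0, p2=0, p3=1: formula gives 0, φ = 0 ✓
  p1=0, p2=1, p3=0: formula gives 1, φ = 1 ✓
  p1=0, p2=1, p3=1: formula gives 0, φ = 0 ✓
  p1=1, p2=0, p3=0: formula gives 0, φ = 0 ✓
  … (the remaining 3 rows also agree.)
All 8 rows match — the expression computes φ exactly.

Yes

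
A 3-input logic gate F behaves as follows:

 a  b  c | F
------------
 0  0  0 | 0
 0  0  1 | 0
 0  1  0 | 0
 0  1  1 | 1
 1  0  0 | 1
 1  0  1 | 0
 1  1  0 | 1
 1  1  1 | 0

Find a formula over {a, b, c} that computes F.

F(a, b, c) = (((¬a ∧ b) ∧ c) ∨ ((a ∧ ¬b) ∧ ¬c)) ∨ ((a ∧ b) ∧ ¬c)

F=1 on 3 inputs: (0,1,1), (1,0,0), (1,1,0). Reading each as a conjunction of literals (¬a·b·c, a·¬b·¬c, a·b·¬c) and taking the OR gives the canonical DNF.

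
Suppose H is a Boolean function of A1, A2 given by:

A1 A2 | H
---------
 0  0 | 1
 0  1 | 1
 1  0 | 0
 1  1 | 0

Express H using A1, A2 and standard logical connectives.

H(A1, A2) = not A1

The output is the negation of A1.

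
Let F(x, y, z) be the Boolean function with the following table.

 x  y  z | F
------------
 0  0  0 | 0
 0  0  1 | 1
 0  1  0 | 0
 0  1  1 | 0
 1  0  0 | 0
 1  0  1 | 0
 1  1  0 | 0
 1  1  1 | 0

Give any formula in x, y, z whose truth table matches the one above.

F is 1 on exactly one input, (0,0,1), whose minterm is ¬x·¬y·z. So F is just that conjunction.

F(x, y, z) = (x' · y') · z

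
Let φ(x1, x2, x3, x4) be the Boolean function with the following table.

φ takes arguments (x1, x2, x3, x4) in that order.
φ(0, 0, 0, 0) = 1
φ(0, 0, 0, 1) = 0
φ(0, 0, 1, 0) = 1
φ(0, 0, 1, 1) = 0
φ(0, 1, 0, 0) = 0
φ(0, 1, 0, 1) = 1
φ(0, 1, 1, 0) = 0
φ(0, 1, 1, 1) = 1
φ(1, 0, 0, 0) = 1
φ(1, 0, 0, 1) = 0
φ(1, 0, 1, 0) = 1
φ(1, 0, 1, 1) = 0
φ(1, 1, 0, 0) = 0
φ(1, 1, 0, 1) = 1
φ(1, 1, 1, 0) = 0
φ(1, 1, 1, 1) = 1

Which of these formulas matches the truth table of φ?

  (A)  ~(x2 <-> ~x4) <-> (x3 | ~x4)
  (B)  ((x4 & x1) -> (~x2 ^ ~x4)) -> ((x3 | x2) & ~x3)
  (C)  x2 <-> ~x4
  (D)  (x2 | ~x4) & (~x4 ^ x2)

D

(A) fails at (0,0,0,1): the formula yields 1, φ is 0.
(B) fails at (0,0,0,0): the formula yields 0, φ is 1.
(C) fails at (0,0,0,0): the formula yields 0, φ is 1.
Only (D) survives; checking it on all 16 rows confirms it matches φ.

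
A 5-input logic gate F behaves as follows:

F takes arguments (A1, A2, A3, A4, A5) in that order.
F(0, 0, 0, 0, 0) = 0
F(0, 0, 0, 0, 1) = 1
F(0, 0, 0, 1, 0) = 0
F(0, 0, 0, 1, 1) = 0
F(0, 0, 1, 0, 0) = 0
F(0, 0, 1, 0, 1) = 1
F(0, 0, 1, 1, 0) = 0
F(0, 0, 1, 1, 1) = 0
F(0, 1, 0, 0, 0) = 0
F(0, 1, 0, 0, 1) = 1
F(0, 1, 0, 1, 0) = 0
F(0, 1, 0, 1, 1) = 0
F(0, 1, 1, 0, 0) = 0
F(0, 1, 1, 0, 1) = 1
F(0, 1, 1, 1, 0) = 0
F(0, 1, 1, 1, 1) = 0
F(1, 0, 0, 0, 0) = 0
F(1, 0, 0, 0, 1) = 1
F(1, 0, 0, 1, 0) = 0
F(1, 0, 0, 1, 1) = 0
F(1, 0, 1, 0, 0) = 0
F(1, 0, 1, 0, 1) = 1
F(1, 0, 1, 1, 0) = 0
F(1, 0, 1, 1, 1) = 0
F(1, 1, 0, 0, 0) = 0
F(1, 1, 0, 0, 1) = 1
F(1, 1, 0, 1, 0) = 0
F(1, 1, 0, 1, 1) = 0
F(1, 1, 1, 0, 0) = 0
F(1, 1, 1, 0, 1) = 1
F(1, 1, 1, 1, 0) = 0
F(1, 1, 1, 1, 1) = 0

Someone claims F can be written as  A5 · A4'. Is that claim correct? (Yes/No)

Yes

Test each input against both F and the formula:
  A1=0, A2=0, A3=0, A4=0, A5=0: formula gives 0, F = 0 ✓
  A1=0, A2=0, A3=0, A4=0, A5=1: formula gives 1, F = 1 ✓
  A1=0, A2=0, A3=0, A4=1, A5=0: formula gives 0, F = 0 ✓
  A1=0, A2=0, A3=0, A4=1, A5=1: formula gives 0, F = 0 ✓
  …and likewise for the remaining 28 rows.
Every row agrees, so the formula is equivalent.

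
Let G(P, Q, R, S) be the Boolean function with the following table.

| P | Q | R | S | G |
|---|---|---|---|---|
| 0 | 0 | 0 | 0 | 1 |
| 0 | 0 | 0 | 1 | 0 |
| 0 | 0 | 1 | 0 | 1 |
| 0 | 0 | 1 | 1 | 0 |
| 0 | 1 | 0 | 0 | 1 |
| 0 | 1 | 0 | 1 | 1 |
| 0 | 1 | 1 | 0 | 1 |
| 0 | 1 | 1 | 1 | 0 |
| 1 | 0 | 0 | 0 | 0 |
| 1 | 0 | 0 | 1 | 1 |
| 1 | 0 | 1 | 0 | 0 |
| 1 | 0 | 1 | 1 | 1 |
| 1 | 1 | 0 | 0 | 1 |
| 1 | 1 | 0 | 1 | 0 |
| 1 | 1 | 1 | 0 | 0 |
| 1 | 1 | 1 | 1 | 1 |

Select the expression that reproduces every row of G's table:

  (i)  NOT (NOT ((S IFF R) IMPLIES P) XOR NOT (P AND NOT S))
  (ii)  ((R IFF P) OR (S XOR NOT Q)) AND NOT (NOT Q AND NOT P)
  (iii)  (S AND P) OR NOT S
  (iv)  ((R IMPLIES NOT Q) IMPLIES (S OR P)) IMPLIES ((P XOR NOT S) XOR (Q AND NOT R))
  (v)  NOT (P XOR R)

iv

(i) disagrees with G on (0,0,1,0) (formula → 0, table → 1); rule it out.
(ii) disagrees with G on (0,0,0,0) (formula → 0, table → 1); rule it out.
(iii) disagrees with G on (0,1,0,1) (formula → 0, table → 1); rule it out.
(v) disagrees with G on (0,0,0,1) (formula → 1, table → 0); rule it out.
That leaves (iv). Evaluating it on every row reproduces the table of G exactly.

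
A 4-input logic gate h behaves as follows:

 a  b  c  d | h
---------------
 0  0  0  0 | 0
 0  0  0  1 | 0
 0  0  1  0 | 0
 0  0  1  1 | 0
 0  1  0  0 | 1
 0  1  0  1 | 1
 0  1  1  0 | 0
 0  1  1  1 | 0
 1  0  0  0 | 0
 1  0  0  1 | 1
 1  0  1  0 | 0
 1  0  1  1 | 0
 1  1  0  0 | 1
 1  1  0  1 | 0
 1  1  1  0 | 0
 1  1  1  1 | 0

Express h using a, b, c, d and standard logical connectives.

Collect the rows where h=1 — (0,1,0,0), (0,1,0,1), (1,0,0,1), (1,1,0,0) — and write one minterm per row: ¬a·b·¬c·¬d, ¬a·b·¬c·d, a·¬b·¬c·d, a·b·¬c·¬d. Their union (logical OR) reproduces the table exactly.

h(a, b, c, d) = (((((¬a ∧ b) ∧ ¬c) ∧ ¬d) ∨ (((¬a ∧ b) ∧ ¬c) ∧ d)) ∨ (((a ∧ ¬b) ∧ ¬c) ∧ d)) ∨ (((a ∧ b) ∧ ¬c) ∧ ¬d)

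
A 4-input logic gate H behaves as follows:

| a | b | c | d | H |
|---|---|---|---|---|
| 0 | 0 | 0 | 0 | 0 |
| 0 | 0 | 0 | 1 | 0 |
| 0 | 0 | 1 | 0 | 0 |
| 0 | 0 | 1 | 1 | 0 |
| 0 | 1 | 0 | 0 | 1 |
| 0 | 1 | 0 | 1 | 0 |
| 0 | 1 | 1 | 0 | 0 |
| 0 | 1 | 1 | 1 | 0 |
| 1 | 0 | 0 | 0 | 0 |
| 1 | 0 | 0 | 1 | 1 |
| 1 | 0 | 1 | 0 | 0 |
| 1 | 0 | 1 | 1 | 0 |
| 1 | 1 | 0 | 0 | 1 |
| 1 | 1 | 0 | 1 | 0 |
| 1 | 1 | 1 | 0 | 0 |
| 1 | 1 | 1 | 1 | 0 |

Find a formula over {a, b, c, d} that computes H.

H=1 on 3 inputs: (0,1,0,0), (1,0,0,1), (1,1,0,0). Reading each as a conjunction of literals (¬a·b·¬c·¬d, a·¬b·¬c·d, a·b·¬c·¬d) and taking the OR gives the canonical DNF.

H(a, b, c, d) = ((((a' · b) · c') · d') + (((a · b') · c') · d)) + (((a · b) · c') · d')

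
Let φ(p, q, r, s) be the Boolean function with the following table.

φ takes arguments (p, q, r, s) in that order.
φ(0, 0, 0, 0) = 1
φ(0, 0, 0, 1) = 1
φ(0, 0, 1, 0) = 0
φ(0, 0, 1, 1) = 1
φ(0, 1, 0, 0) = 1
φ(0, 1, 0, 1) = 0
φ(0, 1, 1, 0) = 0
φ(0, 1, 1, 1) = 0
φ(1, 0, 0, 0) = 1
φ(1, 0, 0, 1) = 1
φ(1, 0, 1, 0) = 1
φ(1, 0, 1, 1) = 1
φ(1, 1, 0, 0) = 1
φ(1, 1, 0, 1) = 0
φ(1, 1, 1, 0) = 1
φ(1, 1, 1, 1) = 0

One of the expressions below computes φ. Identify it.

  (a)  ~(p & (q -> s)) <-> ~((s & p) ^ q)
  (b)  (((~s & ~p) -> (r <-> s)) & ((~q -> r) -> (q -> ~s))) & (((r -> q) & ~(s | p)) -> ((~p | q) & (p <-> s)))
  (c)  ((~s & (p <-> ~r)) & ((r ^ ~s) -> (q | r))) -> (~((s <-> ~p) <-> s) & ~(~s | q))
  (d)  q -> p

(a): at (0,0,1,0) it gives 1, but φ = 0 — eliminated.
(c): at (0,1,0,1) it gives 1, but φ = 0 — eliminated.
(d): at (0,0,1,0) it gives 1, but φ = 0 — eliminated.
That leaves (b). Evaluating it on every row reproduces the table of φ exactly.

b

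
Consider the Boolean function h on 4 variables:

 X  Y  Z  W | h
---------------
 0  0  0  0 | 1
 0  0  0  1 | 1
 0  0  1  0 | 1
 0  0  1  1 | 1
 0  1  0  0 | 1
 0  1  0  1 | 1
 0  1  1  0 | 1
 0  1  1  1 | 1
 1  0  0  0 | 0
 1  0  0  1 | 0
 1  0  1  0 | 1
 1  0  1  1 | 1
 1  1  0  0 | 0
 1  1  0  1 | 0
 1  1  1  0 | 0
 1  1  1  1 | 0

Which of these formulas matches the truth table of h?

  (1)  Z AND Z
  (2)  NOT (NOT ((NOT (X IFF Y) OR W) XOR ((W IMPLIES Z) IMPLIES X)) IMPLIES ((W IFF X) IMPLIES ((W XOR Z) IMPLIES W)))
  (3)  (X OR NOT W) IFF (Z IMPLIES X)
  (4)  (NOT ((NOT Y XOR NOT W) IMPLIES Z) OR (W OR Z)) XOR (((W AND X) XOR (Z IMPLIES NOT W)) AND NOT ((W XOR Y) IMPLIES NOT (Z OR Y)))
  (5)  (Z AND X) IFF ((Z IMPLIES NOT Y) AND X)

(1) disagrees with h on (0,0,0,0) (formula → 0, table → 1); rule it out.
(2) disagrees with h on (0,0,0,0) (formula → 0, table → 1); rule it out.
(3) disagrees with h on (0,0,0,1) (formula → 0, table → 1); rule it out.
(4) disagrees with h on (0,0,0,0) (formula → 0, table → 1); rule it out.
(5) is the remaining candidate, and it agrees with h on all 16 inputs.

5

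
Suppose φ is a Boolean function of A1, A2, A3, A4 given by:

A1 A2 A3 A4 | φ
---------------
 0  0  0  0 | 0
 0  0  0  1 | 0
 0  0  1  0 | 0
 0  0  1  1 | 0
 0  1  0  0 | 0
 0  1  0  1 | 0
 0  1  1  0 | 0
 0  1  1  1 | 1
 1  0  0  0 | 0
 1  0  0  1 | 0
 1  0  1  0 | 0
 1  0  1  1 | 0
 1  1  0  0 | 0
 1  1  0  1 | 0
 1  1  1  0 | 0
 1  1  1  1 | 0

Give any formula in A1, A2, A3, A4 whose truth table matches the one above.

φ(A1, A2, A3, A4) = ((NOT A1 AND A2) AND A3) AND A4

Only row (0,1,1,1) gives 1. That row's minterm ¬A1·A2·A3·A4 is φ directly.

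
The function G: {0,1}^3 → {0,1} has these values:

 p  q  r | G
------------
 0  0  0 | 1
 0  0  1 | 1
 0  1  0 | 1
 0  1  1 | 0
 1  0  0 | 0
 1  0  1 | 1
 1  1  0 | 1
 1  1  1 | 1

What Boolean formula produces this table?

There are just 2 zero rows: (0,1,1), (1,0,0). Their minterms are ¬p·q·r, p·¬q·¬r; the OR of those covers precisely the 0-outputs, and negating it yields G.

G(p, q, r) = not (((not p and q) and r) or ((p and not q) and not r))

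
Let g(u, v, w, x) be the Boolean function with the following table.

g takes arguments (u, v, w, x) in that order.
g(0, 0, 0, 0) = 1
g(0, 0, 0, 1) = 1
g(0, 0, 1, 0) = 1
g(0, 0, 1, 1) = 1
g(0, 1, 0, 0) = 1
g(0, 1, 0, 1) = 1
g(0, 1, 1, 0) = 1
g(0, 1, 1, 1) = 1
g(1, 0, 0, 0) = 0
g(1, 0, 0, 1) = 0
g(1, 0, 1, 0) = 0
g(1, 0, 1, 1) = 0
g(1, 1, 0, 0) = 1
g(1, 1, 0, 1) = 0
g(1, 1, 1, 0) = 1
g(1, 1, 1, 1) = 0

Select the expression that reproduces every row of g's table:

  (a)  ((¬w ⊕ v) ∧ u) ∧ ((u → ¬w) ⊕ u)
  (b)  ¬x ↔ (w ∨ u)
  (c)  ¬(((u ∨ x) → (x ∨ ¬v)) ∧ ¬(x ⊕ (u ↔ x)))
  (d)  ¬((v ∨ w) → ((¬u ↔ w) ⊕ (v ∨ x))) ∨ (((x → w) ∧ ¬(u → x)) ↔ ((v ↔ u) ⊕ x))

c

(a): at (0,0,0,0) it gives 0, but g = 1 — eliminated.
(b): at (0,0,0,0) it gives 0, but g = 1 — eliminated.
(d): at (0,0,0,0) it gives 0, but g = 1 — eliminated.
That leaves (c). Evaluating it on every row reproduces the table of g exactly.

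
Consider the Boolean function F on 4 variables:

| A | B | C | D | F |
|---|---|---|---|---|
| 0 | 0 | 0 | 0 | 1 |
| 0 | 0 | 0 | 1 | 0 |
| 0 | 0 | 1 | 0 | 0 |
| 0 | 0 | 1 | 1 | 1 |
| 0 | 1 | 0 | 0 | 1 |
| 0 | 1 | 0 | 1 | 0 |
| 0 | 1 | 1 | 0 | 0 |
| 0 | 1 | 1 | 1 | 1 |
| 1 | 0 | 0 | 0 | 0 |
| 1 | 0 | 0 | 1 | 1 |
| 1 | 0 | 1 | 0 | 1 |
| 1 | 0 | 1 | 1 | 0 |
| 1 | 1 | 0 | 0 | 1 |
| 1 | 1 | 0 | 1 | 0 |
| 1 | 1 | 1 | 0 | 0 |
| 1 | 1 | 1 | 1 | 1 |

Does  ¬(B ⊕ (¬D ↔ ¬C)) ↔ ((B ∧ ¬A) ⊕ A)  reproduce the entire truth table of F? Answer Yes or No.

Yes

Evaluate ¬(B ⊕ (¬D ↔ ¬C)) ↔ ((B ∧ ¬A) ⊕ A) on each row and compare to F:
  A=0, B=0, C=0, D=0: formula gives 1, F = 1 ✓
  A=0, B=0, C=0, D=1: formula gives 0, F = 0 ✓
  A=0, B=0, C=1, D=0: formula gives 0, F = 0 ✓
  A=0, B=0, C=1, D=1: formula gives 1, F = 1 ✓
  … (the remaining 12 rows also agree.)
No disagreement on any input; they are logically equivalent.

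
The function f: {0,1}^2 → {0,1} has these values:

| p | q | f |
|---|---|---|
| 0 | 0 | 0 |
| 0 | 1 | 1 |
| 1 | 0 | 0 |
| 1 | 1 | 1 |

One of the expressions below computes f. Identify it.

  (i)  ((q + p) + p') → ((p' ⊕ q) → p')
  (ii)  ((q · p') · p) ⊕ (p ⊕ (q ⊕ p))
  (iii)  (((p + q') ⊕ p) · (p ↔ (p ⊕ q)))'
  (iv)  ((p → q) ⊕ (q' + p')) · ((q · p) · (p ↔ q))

ii

(i): at (0,0) it gives 1, but f = 0 — eliminated.
(iii): at (1,0) it gives 1, but f = 0 — eliminated.
(iv): at (0,1) it gives 0, but f = 1 — eliminated.
(ii) is the remaining candidate, and it agrees with f on all 4 inputs.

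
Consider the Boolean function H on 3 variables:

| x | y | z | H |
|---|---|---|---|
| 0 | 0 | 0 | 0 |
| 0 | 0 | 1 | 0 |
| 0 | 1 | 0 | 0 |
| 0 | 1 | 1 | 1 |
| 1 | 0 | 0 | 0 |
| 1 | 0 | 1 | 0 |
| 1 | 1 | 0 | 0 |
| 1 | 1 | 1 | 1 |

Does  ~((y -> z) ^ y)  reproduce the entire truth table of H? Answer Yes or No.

Check the formula against H row by row:
  x=0, y=0, z=0: formula gives 0, H = 0 ✓
  x=0, y=0, z=1: formula gives 0, H = 0 ✓
  x=0, y=1, z=0: formula gives 0, H = 0 ✓
  x=0, y=1, z=1: formula gives 1, H = 1 ✓
  x=1, y=0, z=0: formula gives 0, H = 0 ✓
  … (the remaining 3 rows also agree.)
Every row agrees, so the formula is equivalent.

Yes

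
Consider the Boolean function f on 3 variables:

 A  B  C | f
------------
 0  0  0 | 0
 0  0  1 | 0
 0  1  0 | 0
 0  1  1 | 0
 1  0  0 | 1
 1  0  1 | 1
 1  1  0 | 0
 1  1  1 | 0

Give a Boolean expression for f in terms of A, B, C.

f(A, B, C) = ((A and not B) and not C) or ((A and not B) and C)

The 1-rows are (1,0,0), (1,0,1). Each contributes one minterm — A·¬B·¬C; A·¬B·C — and their disjunction is a sum-of-products form of f.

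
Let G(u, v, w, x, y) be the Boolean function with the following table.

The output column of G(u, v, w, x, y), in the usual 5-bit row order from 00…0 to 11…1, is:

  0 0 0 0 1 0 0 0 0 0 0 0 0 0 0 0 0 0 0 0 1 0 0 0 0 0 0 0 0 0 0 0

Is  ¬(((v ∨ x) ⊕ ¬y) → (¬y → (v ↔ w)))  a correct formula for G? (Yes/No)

Test each input against both G and the formula:
  u=0, v=0, w=0, x=0, y=0: formula gives 0, G = 0 ✓
  u=0, v=0, w=0, x=0, y=1: formula gives 0, G = 0 ✓
  u=0, v=0, w=0, x=1, y=0: formula gives 0, G = 0 ✓
  u=0, v=0, w=0, x=1, y=1: formula gives 0, G = 0 ✓
  …and likewise for the remaining 28 rows.
Every row agrees, so the formula is equivalent.

Yes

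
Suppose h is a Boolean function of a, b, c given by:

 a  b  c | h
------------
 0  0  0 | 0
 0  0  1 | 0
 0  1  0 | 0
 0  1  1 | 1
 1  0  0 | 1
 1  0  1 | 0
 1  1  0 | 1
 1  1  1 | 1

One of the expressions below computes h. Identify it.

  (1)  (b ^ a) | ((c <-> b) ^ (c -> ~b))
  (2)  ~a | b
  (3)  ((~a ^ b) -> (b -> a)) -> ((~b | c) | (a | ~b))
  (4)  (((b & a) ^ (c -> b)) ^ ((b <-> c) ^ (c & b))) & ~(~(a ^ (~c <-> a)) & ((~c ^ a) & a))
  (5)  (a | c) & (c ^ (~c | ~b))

5

(1): at (0,0,1) it gives 1, but h = 0 — eliminated.
(2): at (0,0,0) it gives 1, but h = 0 — eliminated.
(3): at (0,0,0) it gives 1, but h = 0 — eliminated.
(4): at (0,1,0) it gives 1, but h = 0 — eliminated.
That leaves (5). Evaluating it on every row reproduces the table of h exactly.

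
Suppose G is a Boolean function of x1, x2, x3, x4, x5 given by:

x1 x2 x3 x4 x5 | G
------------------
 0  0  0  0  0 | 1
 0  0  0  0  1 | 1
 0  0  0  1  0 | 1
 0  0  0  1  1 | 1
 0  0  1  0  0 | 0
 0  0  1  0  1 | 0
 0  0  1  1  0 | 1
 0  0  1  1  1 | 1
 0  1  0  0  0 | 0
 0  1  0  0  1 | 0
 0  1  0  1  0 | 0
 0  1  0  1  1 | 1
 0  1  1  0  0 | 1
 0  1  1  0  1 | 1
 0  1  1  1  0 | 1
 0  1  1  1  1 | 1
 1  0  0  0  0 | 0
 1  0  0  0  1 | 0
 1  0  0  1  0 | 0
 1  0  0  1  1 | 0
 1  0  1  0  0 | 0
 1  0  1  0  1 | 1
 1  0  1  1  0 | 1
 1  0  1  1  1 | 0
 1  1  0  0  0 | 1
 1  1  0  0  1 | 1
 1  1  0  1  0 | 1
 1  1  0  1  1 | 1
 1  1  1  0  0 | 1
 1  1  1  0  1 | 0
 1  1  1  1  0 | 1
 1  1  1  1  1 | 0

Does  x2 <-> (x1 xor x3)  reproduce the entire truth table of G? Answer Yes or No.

No

Evaluate x2 <-> (x1 xor x3) on each row and compare to G:
  x1=0, x2=0, x3=0, x4=0, x5=0: formula gives 1, G = 1 ✓
  x1=0, x2=0, x3=0, x4=0, x5=1: formula gives 1, G = 1 ✓
  x1=0, x2=0, x3=0, x4=1, x5=0: formula gives 1, G = 1 ✓
  x1=0, x2=0, x3=0, x4=1, x5=1: formula gives 1, G = 1 ✓
  …
  x1=0, x2=0, x3=1, x4=1, x5=0: formula gives 0, but G = 1 ✗
Row (0,0,1,1,0) is a counterexample, so the formula is not equivalent to G.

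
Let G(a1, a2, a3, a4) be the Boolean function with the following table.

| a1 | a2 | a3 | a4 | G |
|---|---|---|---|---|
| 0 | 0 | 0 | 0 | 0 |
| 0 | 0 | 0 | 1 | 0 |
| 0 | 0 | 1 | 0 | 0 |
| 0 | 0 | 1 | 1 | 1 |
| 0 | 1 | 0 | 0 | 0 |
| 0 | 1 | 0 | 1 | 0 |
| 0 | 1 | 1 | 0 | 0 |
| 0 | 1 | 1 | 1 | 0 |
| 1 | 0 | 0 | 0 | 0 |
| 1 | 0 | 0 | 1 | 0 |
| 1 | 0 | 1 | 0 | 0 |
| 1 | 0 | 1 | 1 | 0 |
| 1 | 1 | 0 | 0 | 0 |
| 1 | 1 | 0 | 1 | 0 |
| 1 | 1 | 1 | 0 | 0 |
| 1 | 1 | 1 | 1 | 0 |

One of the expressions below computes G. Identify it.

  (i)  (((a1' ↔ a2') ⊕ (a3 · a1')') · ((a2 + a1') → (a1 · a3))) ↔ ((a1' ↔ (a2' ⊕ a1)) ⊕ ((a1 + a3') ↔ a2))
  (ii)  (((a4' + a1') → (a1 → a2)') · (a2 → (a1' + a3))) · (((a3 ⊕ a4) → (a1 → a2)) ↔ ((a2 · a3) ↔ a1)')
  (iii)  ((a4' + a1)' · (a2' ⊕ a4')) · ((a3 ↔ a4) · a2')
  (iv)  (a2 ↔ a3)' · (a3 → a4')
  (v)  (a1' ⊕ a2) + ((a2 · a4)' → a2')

iii

(i) fails at (0,0,1,0): the formula yields 1, G is 0.
(ii) fails at (0,0,1,1): the formula yields 0, G is 1.
(iv) fails at (0,0,1,0): the formula yields 1, G is 0.
(v) fails at (0,0,0,0): the formula yields 1, G is 0.
Only (iii) survives; checking it on all 16 rows confirms it matches G.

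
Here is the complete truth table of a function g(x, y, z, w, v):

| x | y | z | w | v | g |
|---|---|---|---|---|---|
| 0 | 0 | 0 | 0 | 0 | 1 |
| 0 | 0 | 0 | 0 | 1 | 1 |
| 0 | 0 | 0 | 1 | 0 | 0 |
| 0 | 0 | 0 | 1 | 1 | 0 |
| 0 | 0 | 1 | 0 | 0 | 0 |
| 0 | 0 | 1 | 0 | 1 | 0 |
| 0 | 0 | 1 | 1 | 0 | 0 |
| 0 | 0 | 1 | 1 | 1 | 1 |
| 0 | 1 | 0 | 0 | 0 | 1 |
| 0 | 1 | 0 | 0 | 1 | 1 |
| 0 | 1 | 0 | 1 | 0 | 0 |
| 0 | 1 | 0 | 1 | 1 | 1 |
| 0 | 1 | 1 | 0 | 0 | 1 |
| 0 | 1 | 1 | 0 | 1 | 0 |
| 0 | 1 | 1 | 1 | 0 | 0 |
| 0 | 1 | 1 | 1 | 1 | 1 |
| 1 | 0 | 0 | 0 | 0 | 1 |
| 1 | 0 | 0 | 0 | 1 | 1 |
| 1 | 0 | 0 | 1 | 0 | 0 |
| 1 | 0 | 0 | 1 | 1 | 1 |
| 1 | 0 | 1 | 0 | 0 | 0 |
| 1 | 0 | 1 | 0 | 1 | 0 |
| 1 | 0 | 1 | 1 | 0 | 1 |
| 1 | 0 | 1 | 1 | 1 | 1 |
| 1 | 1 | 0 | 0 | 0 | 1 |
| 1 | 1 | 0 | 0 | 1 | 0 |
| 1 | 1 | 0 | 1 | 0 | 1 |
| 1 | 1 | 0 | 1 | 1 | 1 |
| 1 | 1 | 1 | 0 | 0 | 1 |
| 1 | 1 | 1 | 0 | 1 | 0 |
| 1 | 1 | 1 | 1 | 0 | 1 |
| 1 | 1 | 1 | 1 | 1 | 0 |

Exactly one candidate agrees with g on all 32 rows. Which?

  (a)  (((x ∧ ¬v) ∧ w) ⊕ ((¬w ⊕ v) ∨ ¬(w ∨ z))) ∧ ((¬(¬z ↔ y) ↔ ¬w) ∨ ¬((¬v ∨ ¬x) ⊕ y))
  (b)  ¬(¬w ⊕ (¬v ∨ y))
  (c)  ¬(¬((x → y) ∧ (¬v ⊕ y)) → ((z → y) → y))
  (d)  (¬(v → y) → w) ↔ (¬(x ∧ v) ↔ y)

(b) disagrees with g on (0,0,0,0,1) (formula → 0, table → 1); rule it out.
(c) disagrees with g on (0,0,0,0,0) (formula → 0, table → 1); rule it out.
(d) disagrees with g on (0,0,0,0,0) (formula → 0, table → 1); rule it out.
That leaves (a). Evaluating it on every row reproduces the table of g exactly.

a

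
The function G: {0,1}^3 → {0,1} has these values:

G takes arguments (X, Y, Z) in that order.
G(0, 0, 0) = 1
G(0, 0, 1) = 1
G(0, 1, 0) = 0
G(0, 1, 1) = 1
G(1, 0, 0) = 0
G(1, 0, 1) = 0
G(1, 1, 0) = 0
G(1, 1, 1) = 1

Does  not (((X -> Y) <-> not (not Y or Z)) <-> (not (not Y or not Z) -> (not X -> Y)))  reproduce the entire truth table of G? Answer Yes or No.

Yes

Evaluate not (((X -> Y) <-> not (not Y or Z)) <-> (not (not Y or not Z) -> (not X -> Y))) on each row and compare to G:
  X=0, Y=0, Z=0: formula gives 1, G = 1 ✓
  X=0, Y=0, Z=1: formula gives 1, G = 1 ✓
  X=0, Y=1, Z=0: formula gives 0, G = 0 ✓
  X=0, Y=1, Z=1: formula gives 1, G = 1 ✓
  X=1, Y=0, Z=0: formula gives 0, G = 0 ✓
  …and likewise for the remaining 3 rows.
All 8 rows match — the expression computes G exactly.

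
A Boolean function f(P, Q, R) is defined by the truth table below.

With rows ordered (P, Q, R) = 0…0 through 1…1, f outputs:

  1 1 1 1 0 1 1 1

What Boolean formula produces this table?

f is 0 on exactly one input, (1,0,0), whose minterm is P·¬Q·¬R. So f is the negation of that single conjunction.

f(P, Q, R) = ((P · Q') · R')'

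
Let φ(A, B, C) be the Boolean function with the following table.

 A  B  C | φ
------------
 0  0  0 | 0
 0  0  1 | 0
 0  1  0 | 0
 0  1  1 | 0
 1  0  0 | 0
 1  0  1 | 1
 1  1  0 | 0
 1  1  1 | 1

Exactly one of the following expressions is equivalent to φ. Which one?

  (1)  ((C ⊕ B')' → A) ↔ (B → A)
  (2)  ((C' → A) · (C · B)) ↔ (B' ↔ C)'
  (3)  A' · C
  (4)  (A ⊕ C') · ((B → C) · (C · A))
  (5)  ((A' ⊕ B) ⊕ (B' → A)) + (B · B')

4

(1): at (0,0,0) it gives 1, but φ = 0 — eliminated.
(2): at (0,0,1) it gives 1, but φ = 0 — eliminated.
(3): at (0,0,1) it gives 1, but φ = 0 — eliminated.
(5): at (0,0,0) it gives 1, but φ = 0 — eliminated.
That leaves (4). Evaluating it on every row reproduces the table of φ exactly.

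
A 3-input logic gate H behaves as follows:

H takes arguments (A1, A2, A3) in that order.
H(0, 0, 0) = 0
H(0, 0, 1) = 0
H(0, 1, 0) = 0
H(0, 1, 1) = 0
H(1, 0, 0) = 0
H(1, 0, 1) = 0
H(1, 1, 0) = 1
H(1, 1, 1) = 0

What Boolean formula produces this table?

H(A1, A2, A3) = (A1 · A2) · A3'

H is 1 on exactly one input, (1,1,0), whose minterm is A1·A2·¬A3. So H is just that conjunction.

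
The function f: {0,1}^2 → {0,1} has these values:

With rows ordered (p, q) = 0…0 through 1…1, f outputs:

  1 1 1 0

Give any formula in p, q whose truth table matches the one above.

The output is 0 only when every input is 1 — NAND of all inputs.

f(p, q) = ¬(p ∧ q)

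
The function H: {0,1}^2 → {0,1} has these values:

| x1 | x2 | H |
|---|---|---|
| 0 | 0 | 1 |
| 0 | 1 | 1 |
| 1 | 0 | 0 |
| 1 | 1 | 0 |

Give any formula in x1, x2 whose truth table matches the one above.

H(x1, x2) = (x1' · x2') + (x1' · x2)

The 1-rows are (0,0), (0,1). Each contributes one minterm — ¬x1·¬x2; ¬x1·x2 — and their disjunction is a sum-of-products form of H.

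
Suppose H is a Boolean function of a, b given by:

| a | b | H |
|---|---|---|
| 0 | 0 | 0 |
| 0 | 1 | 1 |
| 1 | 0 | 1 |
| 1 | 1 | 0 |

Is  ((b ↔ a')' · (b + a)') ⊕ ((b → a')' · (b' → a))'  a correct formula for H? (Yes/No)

Yes

Check the formula against H row by row:
  a=0, b=0: formula gives 0, H = 0 ✓
  a=0, b=1: formula gives 1, H = 1 ✓
  a=1, b=0: formula gives 1, H = 1 ✓
  a=1, b=1: formula gives 0, H = 0 ✓
Every row agrees, so the formula is equivalent.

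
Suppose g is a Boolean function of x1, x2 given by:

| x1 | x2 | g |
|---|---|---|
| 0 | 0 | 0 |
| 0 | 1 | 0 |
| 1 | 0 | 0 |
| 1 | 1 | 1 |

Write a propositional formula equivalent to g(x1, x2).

The output is 1 only when every input is 1 — the AND of all inputs.

g(x1, x2) = x1 · x2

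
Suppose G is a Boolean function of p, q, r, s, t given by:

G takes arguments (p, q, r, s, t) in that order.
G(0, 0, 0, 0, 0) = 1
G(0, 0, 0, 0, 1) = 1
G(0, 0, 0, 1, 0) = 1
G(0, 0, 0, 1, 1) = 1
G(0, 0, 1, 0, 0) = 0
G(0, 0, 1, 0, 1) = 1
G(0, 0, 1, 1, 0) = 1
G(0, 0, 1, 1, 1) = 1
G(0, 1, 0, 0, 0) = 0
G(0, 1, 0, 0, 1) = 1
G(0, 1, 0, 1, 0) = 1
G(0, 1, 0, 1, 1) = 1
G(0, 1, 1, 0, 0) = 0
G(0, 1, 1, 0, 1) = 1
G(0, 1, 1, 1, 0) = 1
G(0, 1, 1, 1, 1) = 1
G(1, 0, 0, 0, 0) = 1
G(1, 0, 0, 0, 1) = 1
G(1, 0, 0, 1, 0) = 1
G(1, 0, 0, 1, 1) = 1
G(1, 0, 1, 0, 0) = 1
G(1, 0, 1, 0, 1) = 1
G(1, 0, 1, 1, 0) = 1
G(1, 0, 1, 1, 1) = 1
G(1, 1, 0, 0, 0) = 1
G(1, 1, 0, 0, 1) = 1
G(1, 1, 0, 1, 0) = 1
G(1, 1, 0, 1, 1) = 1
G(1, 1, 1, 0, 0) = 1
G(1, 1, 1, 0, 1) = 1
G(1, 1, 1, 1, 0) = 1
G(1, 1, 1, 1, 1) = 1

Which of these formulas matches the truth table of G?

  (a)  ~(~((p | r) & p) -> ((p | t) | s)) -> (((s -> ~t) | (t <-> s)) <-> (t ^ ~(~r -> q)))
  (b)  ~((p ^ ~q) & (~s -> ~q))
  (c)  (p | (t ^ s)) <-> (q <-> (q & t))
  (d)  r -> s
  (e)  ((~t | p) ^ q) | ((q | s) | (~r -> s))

(b) disagrees with G on (0,0,0,0,0) (formula → 0, table → 1); rule it out.
(c) disagrees with G on (0,0,0,0,0) (formula → 0, table → 1); rule it out.
(d) disagrees with G on (0,0,1,0,1) (formula → 0, table → 1); rule it out.
(e) disagrees with G on (0,0,0,0,1) (formula → 0, table → 1); rule it out.
(a) is the remaining candidate, and it agrees with G on all 32 inputs.

a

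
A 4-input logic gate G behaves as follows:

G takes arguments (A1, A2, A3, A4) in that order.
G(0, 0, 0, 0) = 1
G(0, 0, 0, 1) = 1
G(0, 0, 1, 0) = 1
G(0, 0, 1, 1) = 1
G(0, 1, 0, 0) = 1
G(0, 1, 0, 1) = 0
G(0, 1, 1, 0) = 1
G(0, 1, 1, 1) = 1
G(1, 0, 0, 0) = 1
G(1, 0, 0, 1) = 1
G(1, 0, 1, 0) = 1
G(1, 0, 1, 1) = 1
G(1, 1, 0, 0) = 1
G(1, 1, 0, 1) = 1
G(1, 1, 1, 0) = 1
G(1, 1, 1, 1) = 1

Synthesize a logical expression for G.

G(A1, A2, A3, A4) = ¬(((¬A1 ∧ A2) ∧ ¬A3) ∧ A4)

G is 0 on exactly one input, (0,1,0,1), whose minterm is ¬A1·A2·¬A3·A4. So G is the negation of that single conjunction.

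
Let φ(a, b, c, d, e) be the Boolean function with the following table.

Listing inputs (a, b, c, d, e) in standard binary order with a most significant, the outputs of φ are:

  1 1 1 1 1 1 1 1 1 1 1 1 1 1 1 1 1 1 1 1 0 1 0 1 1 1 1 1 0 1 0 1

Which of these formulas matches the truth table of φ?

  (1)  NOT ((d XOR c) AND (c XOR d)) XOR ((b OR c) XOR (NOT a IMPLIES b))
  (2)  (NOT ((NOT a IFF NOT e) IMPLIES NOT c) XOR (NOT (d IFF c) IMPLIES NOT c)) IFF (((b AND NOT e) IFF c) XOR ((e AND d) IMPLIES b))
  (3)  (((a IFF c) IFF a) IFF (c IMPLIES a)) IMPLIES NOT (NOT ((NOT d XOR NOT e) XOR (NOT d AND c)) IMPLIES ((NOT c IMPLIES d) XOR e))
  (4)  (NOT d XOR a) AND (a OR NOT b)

3

(1) disagrees with φ on (0,0,0,1,0) (formula → 0, table → 1); rule it out.
(2) disagrees with φ on (0,0,0,0,0) (formula → 0, table → 1); rule it out.
(4) disagrees with φ on (0,0,0,1,0) (formula → 0, table → 1); rule it out.
(3) is the remaining candidate, and it agrees with φ on all 32 inputs.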